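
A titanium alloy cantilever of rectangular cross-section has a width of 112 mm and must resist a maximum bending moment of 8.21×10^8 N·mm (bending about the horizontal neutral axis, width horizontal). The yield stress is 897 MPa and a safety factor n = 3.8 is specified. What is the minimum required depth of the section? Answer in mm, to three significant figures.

σ_allow = 897/3.8 = 236.1 MPa.
For a rectangular section σ = 6M/(bh²), so h² = 6M/(b σ_allow) = 6×8.2100×10^8/(112×236.1) = 186300 mm².
h = 431.7 mm.

h = 432 mm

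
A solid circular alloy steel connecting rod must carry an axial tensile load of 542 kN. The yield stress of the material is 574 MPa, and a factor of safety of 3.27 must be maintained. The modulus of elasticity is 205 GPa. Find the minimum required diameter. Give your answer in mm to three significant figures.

Allowable stress σ_allow = 574/3.27 = 175.5 MPa.
Required area A = F/σ_allow = 542000/175.5 = 3088 mm².
A = πd²/4 → d = √(4A/π) = 62.70 mm.

d = 62.7 mm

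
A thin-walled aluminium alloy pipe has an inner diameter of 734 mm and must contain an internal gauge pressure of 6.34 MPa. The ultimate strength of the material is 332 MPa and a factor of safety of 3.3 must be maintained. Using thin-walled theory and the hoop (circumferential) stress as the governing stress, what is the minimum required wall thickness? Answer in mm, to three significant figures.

σ_allow = 332/3.3 = 100.6 MPa.
Hoop stress σ_h = pD/(2t), so t = pD/(2σ_allow) = 6.34×734/(2×100.6) = 23.13 mm.

t = 23.1 mm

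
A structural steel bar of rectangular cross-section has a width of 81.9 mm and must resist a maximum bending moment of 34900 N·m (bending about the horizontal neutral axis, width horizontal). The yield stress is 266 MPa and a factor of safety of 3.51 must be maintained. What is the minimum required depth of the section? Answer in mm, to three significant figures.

σ_allow = 266/3.51 = 75.78 MPa.
For a rectangular section σ = 6M/(bh²), so h² = 6M/(b σ_allow) = 6×3.4900×10^7/(81.9×75.78) = 33740 mm².
h = 183.7 mm.

h = 184 mm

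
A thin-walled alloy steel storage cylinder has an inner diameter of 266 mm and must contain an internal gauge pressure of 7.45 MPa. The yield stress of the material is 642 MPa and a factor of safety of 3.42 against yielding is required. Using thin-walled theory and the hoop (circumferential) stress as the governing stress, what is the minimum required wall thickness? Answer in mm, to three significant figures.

σ_allow = 642/3.42 = 187.7 MPa.
Hoop stress σ_h = pD/(2t), so t = pD/(2σ_allow) = 7.45×266/(2×187.7) = 5.278 mm.

t = 5.28 mm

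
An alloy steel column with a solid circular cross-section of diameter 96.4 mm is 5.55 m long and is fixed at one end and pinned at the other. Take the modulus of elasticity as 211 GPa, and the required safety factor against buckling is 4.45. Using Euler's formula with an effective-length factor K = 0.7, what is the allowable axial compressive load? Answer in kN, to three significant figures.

I = πd⁴/64 = π×96.4⁴/64 = 4.239×10^6 mm⁴.
Effective length L_e = KL = 0.7×5.55 m = 3885 mm.
Euler critical load P_cr = π²EI/L_e² = π²×211000×4.239×10^6/3885² = 584900 N.
P_allow = P_cr/n = 584900/4.45 = 131400 N.

P_allow = 131 kN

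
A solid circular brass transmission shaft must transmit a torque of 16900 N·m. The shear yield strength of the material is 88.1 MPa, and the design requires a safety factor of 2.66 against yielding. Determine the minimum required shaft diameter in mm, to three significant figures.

Allowable shear stress τ_allow = 88.1/2.66 = 33.12 MPa.
For a solid shaft τ = 16T/(πd³), so d³ = 16T/(π τ_allow) = 16×1.6900×10^7/(π×33.12) = 2.599×10^6 mm³.
d = (2.599×10^6)^(1/3) = 137.5 mm.

d = 137 mm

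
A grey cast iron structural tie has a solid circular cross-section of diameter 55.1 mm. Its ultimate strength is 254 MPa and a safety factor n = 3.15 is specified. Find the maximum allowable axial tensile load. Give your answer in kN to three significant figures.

F_allow = 192 kN

σ_allow = 254/3.15 = 80.63 MPa.
A = πd²/4 = π×55.1²/4 = 2384 mm².
F_allow = σ_allow × A = 80.63×2384 = 192300 N.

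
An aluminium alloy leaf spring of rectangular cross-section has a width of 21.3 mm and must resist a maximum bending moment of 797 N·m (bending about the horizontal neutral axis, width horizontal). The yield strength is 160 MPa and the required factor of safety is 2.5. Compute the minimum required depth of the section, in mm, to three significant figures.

σ_allow = 160/2.5 = 64.00 MPa.
For a rectangular section σ = 6M/(bh²), so h² = 6M/(b σ_allow) = 6×797000/(21.3×64.00) = 3508 mm².
h = 59.23 mm.

h = 59.2 mm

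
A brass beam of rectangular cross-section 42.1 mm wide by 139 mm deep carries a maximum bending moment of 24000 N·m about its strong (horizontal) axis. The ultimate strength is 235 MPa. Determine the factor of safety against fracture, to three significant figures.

Section modulus S = bh²/6 = 42.1×139²/6 = 135600 mm³.
σ = M/S = 2.4000×10^7/135600 = 177.0 MPa.
n = 235/177.0 = 1.327.

n = 1.33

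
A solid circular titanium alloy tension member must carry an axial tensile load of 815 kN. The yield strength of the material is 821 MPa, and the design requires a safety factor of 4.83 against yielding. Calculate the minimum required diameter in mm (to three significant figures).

Allowable stress σ_allow = 821/4.83 = 170.0 MPa.
Required area A = F/σ_allow = 815000/170.0 = 4795 mm².
A = πd²/4 → d = √(4A/π) = 78.13 mm.

d = 78.1 mm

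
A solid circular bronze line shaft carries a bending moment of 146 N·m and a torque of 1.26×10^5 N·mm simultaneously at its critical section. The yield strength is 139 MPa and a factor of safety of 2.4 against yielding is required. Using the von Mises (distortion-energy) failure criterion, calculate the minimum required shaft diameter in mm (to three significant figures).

d = 31.8 mm

σ_allow = σ_y/n = 139/2.4 = 57.92 MPa.
For a solid shaft σ_b = 32M/(πd³) and τ = 16T/(πd³), so the von Mises stress is σ' = (16/πd³)·√(4M²+3T²).
√(4M²+3T²) = √(4×(146000)² + 3×(126000)²) = 364500 N·mm.
d³ = 16×364500/(π×57.92) = 32060 mm³.
d = 31.77 mm.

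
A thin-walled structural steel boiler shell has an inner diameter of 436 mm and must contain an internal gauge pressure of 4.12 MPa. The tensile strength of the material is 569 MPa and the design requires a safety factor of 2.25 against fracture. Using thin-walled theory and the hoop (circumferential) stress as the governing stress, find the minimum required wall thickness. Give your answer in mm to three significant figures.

t = 3.55 mm

σ_allow = 569/2.25 = 252.9 MPa.
Hoop stress σ_h = pD/(2t), so t = pD/(2σ_allow) = 4.12×436/(2×252.9) = 3.552 mm.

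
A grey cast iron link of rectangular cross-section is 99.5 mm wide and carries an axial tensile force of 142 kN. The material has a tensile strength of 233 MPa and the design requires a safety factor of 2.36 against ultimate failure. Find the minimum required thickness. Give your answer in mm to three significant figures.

t = 14.5 mm

σ_allow = 233/2.36 = 98.73 MPa.
Required area A = F/σ_allow = 142000/98.73 = 1438 mm².
t = A/w = 1438/99.5 = 14.46 mm.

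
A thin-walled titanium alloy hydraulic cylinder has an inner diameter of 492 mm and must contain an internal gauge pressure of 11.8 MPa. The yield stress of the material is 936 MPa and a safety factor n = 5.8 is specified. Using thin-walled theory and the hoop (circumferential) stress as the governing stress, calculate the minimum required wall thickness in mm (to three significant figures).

σ_allow = 936/5.8 = 161.4 MPa.
Hoop stress σ_h = pD/(2t), so t = pD/(2σ_allow) = 11.8×492/(2×161.4) = 17.99 mm.

t = 18.0 mm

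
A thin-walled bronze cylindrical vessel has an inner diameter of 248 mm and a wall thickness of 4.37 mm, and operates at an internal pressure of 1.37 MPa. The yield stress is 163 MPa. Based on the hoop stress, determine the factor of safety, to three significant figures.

n = 4.19

σ_h = pD/(2t) = 1.37×248/(2×4.37) = 38.87 MPa.
n = 163/38.87 = 4.193.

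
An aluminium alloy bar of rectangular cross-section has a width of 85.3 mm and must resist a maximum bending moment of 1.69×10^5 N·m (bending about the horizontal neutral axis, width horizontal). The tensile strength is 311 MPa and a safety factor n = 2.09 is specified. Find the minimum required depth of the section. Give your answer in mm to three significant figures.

σ_allow = 311/2.09 = 148.8 MPa.
For a rectangular section σ = 6M/(bh²), so h² = 6M/(b σ_allow) = 6×1.6900×10^8/(85.3×148.8) = 79890 mm².
h = 282.6 mm.

h = 283 mm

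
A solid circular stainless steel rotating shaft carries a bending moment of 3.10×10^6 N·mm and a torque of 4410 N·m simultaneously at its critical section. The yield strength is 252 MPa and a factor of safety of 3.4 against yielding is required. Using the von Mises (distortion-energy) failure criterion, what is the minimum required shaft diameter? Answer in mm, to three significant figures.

d = 87.8 mm

σ_allow = σ_y/n = 252/3.4 = 74.12 MPa.
For a solid shaft σ_b = 32M/(πd³) and τ = 16T/(πd³), so the von Mises stress is σ' = (16/πd³)·√(4M²+3T²).
√(4M²+3T²) = √(4×(3.100×10^6)² + 3×(4.410×10^6)²) = 9.838×10^6 N·mm.
d³ = 16×9.838×10^6/(π×74.12) = 676000 mm³.
d = 87.76 mm.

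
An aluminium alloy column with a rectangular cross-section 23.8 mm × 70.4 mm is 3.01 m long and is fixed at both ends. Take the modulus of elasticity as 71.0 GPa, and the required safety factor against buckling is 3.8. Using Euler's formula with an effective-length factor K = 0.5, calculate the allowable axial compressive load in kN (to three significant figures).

P_allow = 6.44 kN

Buckling occurs about the weak axis: I_min = h·b³/12 = 70.4×23.8³/12 = 79090 mm⁴ (b = 23.8 mm is the smaller dimension).
Effective length L_e = KL = 0.5×3.01 m = 1505 mm.
Euler critical load P_cr = π²EI/L_e² = π²×71000×79090/1505² = 24470 N.
P_allow = P_cr/n = 24470/3.8 = 6439 N.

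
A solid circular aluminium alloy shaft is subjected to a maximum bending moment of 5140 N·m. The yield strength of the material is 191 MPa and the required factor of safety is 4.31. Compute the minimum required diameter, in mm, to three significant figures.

d = 106 mm

σ_allow = 191/4.31 = 44.32 MPa.
For a solid circular section σ = 32M/(πd³), so d³ = 32M/(π σ_allow) = 32×5140000/(π×44.32) = 1.181×10^6 mm³.
d = 105.7 mm.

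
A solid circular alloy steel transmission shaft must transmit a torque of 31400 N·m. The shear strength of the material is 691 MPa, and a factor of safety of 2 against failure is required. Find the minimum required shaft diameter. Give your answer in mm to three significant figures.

d = 77.4 mm

Allowable shear stress τ_allow = 691/2 = 345.5 MPa.
For a solid shaft τ = 16T/(πd³), so d³ = 16T/(π τ_allow) = 16×3.1400×10^7/(π×345.5) = 462900 mm³.
d = (462900)^(1/3) = 77.35 mm.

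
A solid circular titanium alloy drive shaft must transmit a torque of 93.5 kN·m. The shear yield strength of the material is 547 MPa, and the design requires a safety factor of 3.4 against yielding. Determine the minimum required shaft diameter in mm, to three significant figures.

Allowable shear stress τ_allow = 547/3.4 = 160.9 MPa.
For a solid shaft τ = 16T/(πd³), so d³ = 16T/(π τ_allow) = 16×9.3500×10^7/(π×160.9) = 2.960×10^6 mm³.
d = (2.960×10^6)^(1/3) = 143.6 mm.

d = 144 mm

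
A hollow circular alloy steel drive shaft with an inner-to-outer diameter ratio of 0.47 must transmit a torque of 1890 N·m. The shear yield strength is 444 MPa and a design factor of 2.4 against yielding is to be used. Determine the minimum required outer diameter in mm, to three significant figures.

τ_allow = 444/2.4 = 185.0 MPa.
For a hollow shaft τ = 16T/[πd_o³(1−k⁴)] with k = 0.47, so 1−k⁴ = 0.9512.
d_o³ = 16T/[π τ_allow (1−k⁴)] = 16×1890000/(π×185.0×0.9512) = 54700 mm³.
d_o = 37.96 mm.

d_o = 38.0 mm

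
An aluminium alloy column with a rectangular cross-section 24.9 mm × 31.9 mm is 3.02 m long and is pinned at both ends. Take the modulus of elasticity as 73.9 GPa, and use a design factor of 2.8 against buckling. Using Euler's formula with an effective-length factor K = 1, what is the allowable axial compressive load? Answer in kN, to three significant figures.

P_allow = 1.17 kN

Buckling occurs about the weak axis: I_min = h·b³/12 = 31.9×24.9³/12 = 41040 mm⁴ (b = 24.9 mm is the smaller dimension).
Effective length L_e = KL = 1×3.02 m = 3020 mm.
Euler critical load P_cr = π²EI/L_e² = π²×73900×41040/3020² = 3282 N.
P_allow = P_cr/n = 3282/2.8 = 1172 N.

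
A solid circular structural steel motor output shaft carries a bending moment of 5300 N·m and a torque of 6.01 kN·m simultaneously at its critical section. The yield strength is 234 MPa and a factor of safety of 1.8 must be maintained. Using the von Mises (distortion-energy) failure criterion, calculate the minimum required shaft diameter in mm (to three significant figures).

σ_allow = σ_y/n = 234/1.8 = 130.0 MPa.
For a solid shaft σ_b = 32M/(πd³) and τ = 16T/(πd³), so the von Mises stress is σ' = (16/πd³)·√(4M²+3T²).
√(4M²+3T²) = √(4×(5.300×10^6)² + 3×(6.010×10^6)²) = 1.486×10^7 N·mm.
d³ = 16×1.486×10^7/(π×130.0) = 582000 mm³.
d = 83.49 mm.

d = 83.5 mm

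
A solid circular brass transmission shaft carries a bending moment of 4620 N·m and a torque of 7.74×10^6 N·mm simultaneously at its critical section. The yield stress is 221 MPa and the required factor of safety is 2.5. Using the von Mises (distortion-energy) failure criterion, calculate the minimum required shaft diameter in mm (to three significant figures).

d = 97.9 mm

σ_allow = σ_y/n = 221/2.5 = 88.40 MPa.
For a solid shaft σ_b = 32M/(πd³) and τ = 16T/(πd³), so the von Mises stress is σ' = (16/πd³)·√(4M²+3T²).
√(4M²+3T²) = √(4×(4.620×10^6)² + 3×(7.740×10^6)²) = 1.628×10^7 N·mm.
d³ = 16×1.628×10^7/(π×88.40) = 938000 mm³.
d = 97.89 mm.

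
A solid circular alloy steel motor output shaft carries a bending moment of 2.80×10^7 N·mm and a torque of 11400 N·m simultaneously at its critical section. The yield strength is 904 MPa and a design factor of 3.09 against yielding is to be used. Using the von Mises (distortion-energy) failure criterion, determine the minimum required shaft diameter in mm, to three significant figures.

σ_allow = σ_y/n = 904/3.09 = 292.6 MPa.
For a solid shaft σ_b = 32M/(πd³) and τ = 16T/(πd³), so the von Mises stress is σ' = (16/πd³)·√(4M²+3T²).
√(4M²+3T²) = √(4×(2.800×10^7)² + 3×(1.140×10^7)²) = 5.938×10^7 N·mm.
d³ = 16×5.938×10^7/(π×292.6) = 1.034×10^6 mm³.
d = 101.1 mm.

d = 101 mm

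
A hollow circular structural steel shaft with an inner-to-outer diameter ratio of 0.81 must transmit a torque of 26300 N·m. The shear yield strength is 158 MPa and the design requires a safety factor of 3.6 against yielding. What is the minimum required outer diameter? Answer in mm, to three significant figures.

d_o = 175 mm

τ_allow = 158/3.6 = 43.89 MPa.
For a hollow shaft τ = 16T/[πd_o³(1−k⁴)] with k = 0.81, so 1−k⁴ = 0.5695.
d_o³ = 16T/[π τ_allow (1−k⁴)] = 16×2.6300×10^7/(π×43.89×0.5695) = 5.359×10^6 mm³.
d_o = 175.0 mm.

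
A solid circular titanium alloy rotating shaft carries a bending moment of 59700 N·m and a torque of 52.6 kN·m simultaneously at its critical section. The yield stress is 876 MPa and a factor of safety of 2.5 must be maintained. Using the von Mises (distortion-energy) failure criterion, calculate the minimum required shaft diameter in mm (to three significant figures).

σ_allow = σ_y/n = 876/2.5 = 350.4 MPa.
For a solid shaft σ_b = 32M/(πd³) and τ = 16T/(πd³), so the von Mises stress is σ' = (16/πd³)·√(4M²+3T²).
√(4M²+3T²) = √(4×(5.970×10^7)² + 3×(5.260×10^7)²) = 1.502×10^8 N·mm.
d³ = 16×1.502×10^8/(π×350.4) = 2.183×10^6 mm³.
d = 129.7 mm.

d = 130 mm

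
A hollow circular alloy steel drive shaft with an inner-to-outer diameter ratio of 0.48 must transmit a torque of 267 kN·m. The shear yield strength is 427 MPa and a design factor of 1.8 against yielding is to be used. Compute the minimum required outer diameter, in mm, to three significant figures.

τ_allow = 427/1.8 = 237.2 MPa.
For a hollow shaft τ = 16T/[πd_o³(1−k⁴)] with k = 0.48, so 1−k⁴ = 0.9469.
d_o³ = 16T/[π τ_allow (1−k⁴)] = 16×2.6700×10^8/(π×237.2×0.9469) = 6.054×10^6 mm³.
d_o = 182.3 mm.

d_o = 182 mm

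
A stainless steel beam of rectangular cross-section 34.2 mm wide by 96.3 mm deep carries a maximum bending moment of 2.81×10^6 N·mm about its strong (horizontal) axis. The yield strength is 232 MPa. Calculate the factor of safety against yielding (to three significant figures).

Section modulus S = bh²/6 = 34.2×96.3²/6 = 52860 mm³.
σ = M/S = 2810000/52860 = 53.16 MPa.
n = 232/53.16 = 4.364.

n = 4.36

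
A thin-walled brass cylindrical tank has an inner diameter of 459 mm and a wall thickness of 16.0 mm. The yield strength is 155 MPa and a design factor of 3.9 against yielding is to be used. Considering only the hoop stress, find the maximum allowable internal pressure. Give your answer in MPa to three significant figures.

p_allow = 2.77 MPa

σ_allow = 155/3.9 = 39.74 MPa.
σ_h = pD/(2t) → p_allow = 2σ_allow t/D = 2×39.74×16.0/459 = 2.771 MPa.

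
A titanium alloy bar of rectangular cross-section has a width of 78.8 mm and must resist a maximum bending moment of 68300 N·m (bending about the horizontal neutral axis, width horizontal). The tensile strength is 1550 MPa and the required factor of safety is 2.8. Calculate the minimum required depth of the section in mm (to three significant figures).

σ_allow = 1550/2.8 = 553.6 MPa.
For a rectangular section σ = 6M/(bh²), so h² = 6M/(b σ_allow) = 6×6.8300×10^7/(78.8×553.6) = 9394 mm².
h = 96.93 mm.

h = 96.9 mm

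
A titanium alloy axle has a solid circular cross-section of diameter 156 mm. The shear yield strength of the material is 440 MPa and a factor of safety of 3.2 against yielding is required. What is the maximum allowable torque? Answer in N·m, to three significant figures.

T_allow = 1.02×10^5 N·m

τ_allow = 440/3.2 = 137.5 MPa.
For a solid shaft T_allow = τ_allow·πd³/16; πd³/16 = π×156³/16 = 745400 mm³.
T_allow = 137.5×745400 = 1.025×10^8 N·mm = 102500 N·m.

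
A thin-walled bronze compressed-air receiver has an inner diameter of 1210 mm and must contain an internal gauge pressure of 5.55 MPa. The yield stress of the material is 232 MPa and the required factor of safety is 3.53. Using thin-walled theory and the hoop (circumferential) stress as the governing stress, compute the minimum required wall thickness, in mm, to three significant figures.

t = 51.1 mm

σ_allow = 232/3.53 = 65.72 MPa.
Hoop stress σ_h = pD/(2t), so t = pD/(2σ_allow) = 5.55×1210/(2×65.72) = 51.09 mm.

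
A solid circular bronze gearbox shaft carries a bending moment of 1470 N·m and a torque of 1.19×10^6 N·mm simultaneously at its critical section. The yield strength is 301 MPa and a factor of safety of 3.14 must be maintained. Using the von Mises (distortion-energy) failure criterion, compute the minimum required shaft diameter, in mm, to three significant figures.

σ_allow = σ_y/n = 301/3.14 = 95.86 MPa.
For a solid shaft σ_b = 32M/(πd³) and τ = 16T/(πd³), so the von Mises stress is σ' = (16/πd³)·√(4M²+3T²).
√(4M²+3T²) = √(4×(1.470×10^6)² + 3×(1.190×10^6)²) = 3.591×10^6 N·mm.
d³ = 16×3.591×10^6/(π×95.86) = 190800 mm³.
d = 57.57 mm.

d = 57.6 mm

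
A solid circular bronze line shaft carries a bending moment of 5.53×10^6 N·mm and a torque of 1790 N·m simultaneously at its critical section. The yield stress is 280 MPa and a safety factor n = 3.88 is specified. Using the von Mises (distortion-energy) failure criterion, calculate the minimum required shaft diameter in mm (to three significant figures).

d = 93.2 mm

σ_allow = σ_y/n = 280/3.88 = 72.16 MPa.
For a solid shaft σ_b = 32M/(πd³) and τ = 16T/(πd³), so the von Mises stress is σ' = (16/πd³)·√(4M²+3T²).
√(4M²+3T²) = √(4×(5.530×10^6)² + 3×(1.790×10^6)²) = 1.149×10^7 N·mm.
d³ = 16×1.149×10^7/(π×72.16) = 810600 mm³.
d = 93.24 mm.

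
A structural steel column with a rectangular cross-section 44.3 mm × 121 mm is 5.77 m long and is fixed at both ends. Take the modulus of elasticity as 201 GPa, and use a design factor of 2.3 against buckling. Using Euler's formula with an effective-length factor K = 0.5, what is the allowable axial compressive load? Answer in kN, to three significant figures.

P_allow = 90.8 kN

Buckling occurs about the weak axis: I_min = h·b³/12 = 121×44.3³/12 = 876600 mm⁴ (b = 44.3 mm is the smaller dimension).
Effective length L_e = KL = 0.5×5.77 m = 2885 mm.
Euler critical load P_cr = π²EI/L_e² = π²×201000×876600/2885² = 208900 N.
P_allow = P_cr/n = 208900/2.3 = 90840 N.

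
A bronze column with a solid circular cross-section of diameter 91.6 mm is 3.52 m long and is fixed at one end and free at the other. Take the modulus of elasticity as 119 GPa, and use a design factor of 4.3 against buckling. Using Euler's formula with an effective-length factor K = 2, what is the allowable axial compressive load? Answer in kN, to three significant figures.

P_allow = 19.0 kN

I = πd⁴/64 = π×91.6⁴/64 = 3.456×10^6 mm⁴.
Effective length L_e = KL = 2×3.52 m = 7040 mm.
Euler critical load P_cr = π²EI/L_e² = π²×119000×3.456×10^6/7040² = 81890 N.
P_allow = P_cr/n = 81890/4.3 = 19050 N.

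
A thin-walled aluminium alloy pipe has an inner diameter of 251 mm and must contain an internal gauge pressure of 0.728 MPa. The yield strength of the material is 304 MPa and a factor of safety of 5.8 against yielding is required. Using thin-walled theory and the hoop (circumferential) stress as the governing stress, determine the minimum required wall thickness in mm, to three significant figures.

σ_allow = 304/5.8 = 52.41 MPa.
Hoop stress σ_h = pD/(2t), so t = pD/(2σ_allow) = 0.728×251/(2×52.41) = 1.743 mm.

t = 1.74 mm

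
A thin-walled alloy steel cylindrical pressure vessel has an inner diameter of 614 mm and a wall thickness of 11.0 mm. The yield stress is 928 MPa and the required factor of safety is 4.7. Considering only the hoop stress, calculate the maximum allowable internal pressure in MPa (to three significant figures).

p_allow = 7.07 MPa

σ_allow = 928/4.7 = 197.4 MPa.
σ_h = pD/(2t) → p_allow = 2σ_allow t/D = 2×197.4×11.0/614 = 7.075 MPa.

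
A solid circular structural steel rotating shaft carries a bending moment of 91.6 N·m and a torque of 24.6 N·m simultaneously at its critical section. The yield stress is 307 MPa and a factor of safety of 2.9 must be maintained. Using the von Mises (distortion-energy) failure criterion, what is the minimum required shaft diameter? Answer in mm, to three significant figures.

σ_allow = σ_y/n = 307/2.9 = 105.9 MPa.
For a solid shaft σ_b = 32M/(πd³) and τ = 16T/(πd³), so the von Mises stress is σ' = (16/πd³)·√(4M²+3T²).
√(4M²+3T²) = √(4×(91600)² + 3×(24600)²) = 188100 N·mm.
d³ = 16×188100/(π×105.9) = 9049 mm³.
d = 20.84 mm.

d = 20.8 mm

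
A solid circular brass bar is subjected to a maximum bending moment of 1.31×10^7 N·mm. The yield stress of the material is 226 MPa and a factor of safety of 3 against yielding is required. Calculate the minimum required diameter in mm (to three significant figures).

d = 121 mm

σ_allow = 226/3 = 75.33 MPa.
For a solid circular section σ = 32M/(πd³), so d³ = 32M/(π σ_allow) = 32×1.3100×10^7/(π×75.33) = 1.771×10^6 mm³.
d = 121.0 mm.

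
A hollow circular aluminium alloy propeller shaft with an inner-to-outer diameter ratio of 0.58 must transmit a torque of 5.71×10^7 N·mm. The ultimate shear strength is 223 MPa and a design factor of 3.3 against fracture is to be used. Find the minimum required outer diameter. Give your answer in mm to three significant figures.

d_o = 169 mm

τ_allow = 223/3.3 = 67.58 MPa.
For a hollow shaft τ = 16T/[πd_o³(1−k⁴)] with k = 0.58, so 1−k⁴ = 0.8868.
d_o³ = 16T/[π τ_allow (1−k⁴)] = 16×5.7100×10^7/(π×67.58×0.8868) = 4.853×10^6 mm³.
d_o = 169.3 mm.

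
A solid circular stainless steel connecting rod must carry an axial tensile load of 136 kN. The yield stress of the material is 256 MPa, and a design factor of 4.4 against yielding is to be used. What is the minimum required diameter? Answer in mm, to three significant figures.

Allowable stress σ_allow = 256/4.4 = 58.18 MPa.
Required area A = F/σ_allow = 136000/58.18 = 2338 mm².
A = πd²/4 → d = √(4A/π) = 54.55 mm.

d = 54.6 mm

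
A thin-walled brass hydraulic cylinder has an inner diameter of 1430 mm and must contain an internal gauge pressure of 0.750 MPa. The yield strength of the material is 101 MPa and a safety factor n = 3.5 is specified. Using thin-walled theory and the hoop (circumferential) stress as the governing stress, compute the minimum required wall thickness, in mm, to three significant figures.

σ_allow = 101/3.5 = 28.86 MPa.
Hoop stress σ_h = pD/(2t), so t = pD/(2σ_allow) = 0.750×1430/(2×28.86) = 18.58 mm.

t = 18.6 mm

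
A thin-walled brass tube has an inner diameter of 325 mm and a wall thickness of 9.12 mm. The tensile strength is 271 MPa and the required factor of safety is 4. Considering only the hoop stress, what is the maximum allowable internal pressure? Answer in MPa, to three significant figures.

p_allow = 3.80 MPa

σ_allow = 271/4 = 67.75 MPa.
σ_h = pD/(2t) → p_allow = 2σ_allow t/D = 2×67.75×9.12/325 = 3.802 MPa.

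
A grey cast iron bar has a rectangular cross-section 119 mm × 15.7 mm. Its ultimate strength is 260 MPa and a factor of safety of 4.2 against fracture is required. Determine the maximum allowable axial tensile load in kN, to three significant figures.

F_allow = 116 kN

σ_allow = 260/4.2 = 61.90 MPa.
A = 119×15.7 = 1868 mm².
F_allow = σ_allow × A = 61.90×1868 = 115700 N.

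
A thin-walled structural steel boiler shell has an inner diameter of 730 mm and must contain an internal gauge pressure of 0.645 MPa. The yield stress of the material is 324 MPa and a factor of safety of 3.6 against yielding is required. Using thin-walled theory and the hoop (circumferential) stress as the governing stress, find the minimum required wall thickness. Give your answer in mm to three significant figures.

σ_allow = 324/3.6 = 90.00 MPa.
Hoop stress σ_h = pD/(2t), so t = pD/(2σ_allow) = 0.645×730/(2×90.00) = 2.616 mm.

t = 2.62 mm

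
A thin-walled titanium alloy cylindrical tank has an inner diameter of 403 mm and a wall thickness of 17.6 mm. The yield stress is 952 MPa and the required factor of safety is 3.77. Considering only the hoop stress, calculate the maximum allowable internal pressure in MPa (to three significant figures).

σ_allow = 952/3.77 = 252.5 MPa.
σ_h = pD/(2t) → p_allow = 2σ_allow t/D = 2×252.5×17.6/403 = 22.06 MPa.

p_allow = 22.1 MPa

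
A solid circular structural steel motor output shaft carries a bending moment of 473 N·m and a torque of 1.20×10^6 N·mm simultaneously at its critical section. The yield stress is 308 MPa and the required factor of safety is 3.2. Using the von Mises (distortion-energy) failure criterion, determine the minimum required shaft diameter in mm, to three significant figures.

σ_allow = σ_y/n = 308/3.2 = 96.25 MPa.
For a solid shaft σ_b = 32M/(πd³) and τ = 16T/(πd³), so the von Mises stress is σ' = (16/πd³)·√(4M²+3T²).
√(4M²+3T²) = √(4×(473000)² + 3×(1.200×10^6)²) = 2.284×10^6 N·mm.
d³ = 16×2.284×10^6/(π×96.25) = 120800 mm³.
d = 49.44 mm.

d = 49.4 mm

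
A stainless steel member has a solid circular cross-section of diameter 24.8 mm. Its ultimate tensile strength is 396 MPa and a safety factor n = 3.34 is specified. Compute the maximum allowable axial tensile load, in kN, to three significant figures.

F_allow = 57.3 kN

σ_allow = 396/3.34 = 118.6 MPa.
A = πd²/4 = π×24.8²/4 = 483.1 mm².
F_allow = σ_allow × A = 118.6×483.1 = 57270 N.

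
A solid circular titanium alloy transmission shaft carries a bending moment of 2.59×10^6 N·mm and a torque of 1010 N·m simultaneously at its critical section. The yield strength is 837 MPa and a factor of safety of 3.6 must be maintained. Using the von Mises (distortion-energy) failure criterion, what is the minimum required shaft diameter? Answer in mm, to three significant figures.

d = 49.3 mm

σ_allow = σ_y/n = 837/3.6 = 232.5 MPa.
For a solid shaft σ_b = 32M/(πd³) and τ = 16T/(πd³), so the von Mises stress is σ' = (16/πd³)·√(4M²+3T²).
√(4M²+3T²) = √(4×(2.590×10^6)² + 3×(1.010×10^6)²) = 5.467×10^6 N·mm.
d³ = 16×5.467×10^6/(π×232.5) = 119800 mm³.
d = 49.29 mm.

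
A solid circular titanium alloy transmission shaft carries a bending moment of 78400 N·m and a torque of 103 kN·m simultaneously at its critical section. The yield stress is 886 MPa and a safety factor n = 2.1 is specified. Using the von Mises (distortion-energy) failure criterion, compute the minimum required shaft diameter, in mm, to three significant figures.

σ_allow = σ_y/n = 886/2.1 = 421.9 MPa.
For a solid shaft σ_b = 32M/(πd³) and τ = 16T/(πd³), so the von Mises stress is σ' = (16/πd³)·√(4M²+3T²).
√(4M²+3T²) = √(4×(7.840×10^7)² + 3×(1.030×10^8)²) = 2.375×10^8 N·mm.
d³ = 16×2.375×10^8/(π×421.9) = 2.867×10^6 mm³.
d = 142.1 mm.

d = 142 mm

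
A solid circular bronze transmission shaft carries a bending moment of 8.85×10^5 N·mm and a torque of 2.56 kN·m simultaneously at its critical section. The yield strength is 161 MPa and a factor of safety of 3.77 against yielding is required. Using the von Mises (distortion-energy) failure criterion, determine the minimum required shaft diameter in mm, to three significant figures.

σ_allow = σ_y/n = 161/3.77 = 42.71 MPa.
For a solid shaft σ_b = 32M/(πd³) and τ = 16T/(πd³), so the von Mises stress is σ' = (16/πd³)·√(4M²+3T²).
√(4M²+3T²) = √(4×(885000)² + 3×(2.560×10^6)²) = 4.774×10^6 N·mm.
d³ = 16×4.774×10^6/(π×42.71) = 569400 mm³.
d = 82.88 mm.

d = 82.9 mm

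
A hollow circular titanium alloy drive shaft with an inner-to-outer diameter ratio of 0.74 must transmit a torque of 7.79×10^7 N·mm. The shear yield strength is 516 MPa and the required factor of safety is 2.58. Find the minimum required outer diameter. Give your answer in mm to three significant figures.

d_o = 142 mm

τ_allow = 516/2.58 = 200.0 MPa.
For a hollow shaft τ = 16T/[πd_o³(1−k⁴)] with k = 0.74, so 1−k⁴ = 0.7001.
d_o³ = 16T/[π τ_allow (1−k⁴)] = 16×7.7900×10^7/(π×200.0×0.7001) = 2.833×10^6 mm³.
d_o = 141.5 mm.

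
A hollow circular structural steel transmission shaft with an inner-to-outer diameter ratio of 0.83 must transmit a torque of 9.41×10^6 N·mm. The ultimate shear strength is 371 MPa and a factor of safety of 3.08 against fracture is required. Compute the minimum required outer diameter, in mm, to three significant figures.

τ_allow = 371/3.08 = 120.5 MPa.
For a hollow shaft τ = 16T/[πd_o³(1−k⁴)] with k = 0.83, so 1−k⁴ = 0.5254.
d_o³ = 16T/[π τ_allow (1−k⁴)] = 16×9410000/(π×120.5×0.5254) = 757200 mm³.
d_o = 91.15 mm.

d_o = 91.1 mm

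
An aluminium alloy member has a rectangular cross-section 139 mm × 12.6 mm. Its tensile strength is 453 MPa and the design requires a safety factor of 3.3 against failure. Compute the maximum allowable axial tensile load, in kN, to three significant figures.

σ_allow = 453/3.3 = 137.3 MPa.
A = 139×12.6 = 1751 mm².
F_allow = σ_allow × A = 137.3×1751 = 240400 N.

F_allow = 240 kN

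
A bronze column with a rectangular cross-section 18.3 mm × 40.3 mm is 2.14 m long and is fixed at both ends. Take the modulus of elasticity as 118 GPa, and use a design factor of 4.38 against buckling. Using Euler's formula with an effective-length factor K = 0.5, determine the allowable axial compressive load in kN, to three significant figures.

Buckling occurs about the weak axis: I_min = h·b³/12 = 40.3×18.3³/12 = 20580 mm⁴ (b = 18.3 mm is the smaller dimension).
Effective length L_e = KL = 0.5×2.14 m = 1070 mm.
Euler critical load P_cr = π²EI/L_e² = π²×118000×20580/1070² = 20940 N.
P_allow = P_cr/n = 20940/4.38 = 4780 N.

P_allow = 4.78 kN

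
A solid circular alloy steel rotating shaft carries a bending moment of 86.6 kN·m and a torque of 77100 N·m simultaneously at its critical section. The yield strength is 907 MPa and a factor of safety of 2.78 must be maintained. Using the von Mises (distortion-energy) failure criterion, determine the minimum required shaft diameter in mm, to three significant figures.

d = 151 mm

σ_allow = σ_y/n = 907/2.78 = 326.3 MPa.
For a solid shaft σ_b = 32M/(πd³) and τ = 16T/(πd³), so the von Mises stress is σ' = (16/πd³)·√(4M²+3T²).
√(4M²+3T²) = √(4×(8.660×10^7)² + 3×(7.710×10^7)²) = 2.187×10^8 N·mm.
d³ = 16×2.187×10^8/(π×326.3) = 3.414×10^6 mm³.
d = 150.6 mm.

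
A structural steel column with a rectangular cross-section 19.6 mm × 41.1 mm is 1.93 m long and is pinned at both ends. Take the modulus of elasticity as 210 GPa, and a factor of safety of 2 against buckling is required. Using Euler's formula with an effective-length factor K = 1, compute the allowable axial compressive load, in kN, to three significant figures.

P_allow = 7.17 kN

Buckling occurs about the weak axis: I_min = h·b³/12 = 41.1×19.6³/12 = 25790 mm⁴ (b = 19.6 mm is the smaller dimension).
Effective length L_e = KL = 1×1.93 m = 1930 mm.
Euler critical load P_cr = π²EI/L_e² = π²×210000×25790/1930² = 14350 N.
P_allow = P_cr/n = 14350/2 = 7175 N.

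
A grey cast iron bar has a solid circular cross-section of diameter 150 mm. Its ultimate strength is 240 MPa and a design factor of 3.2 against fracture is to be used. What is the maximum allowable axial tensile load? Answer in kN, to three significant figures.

F_allow = 1330 kN

σ_allow = 240/3.2 = 75.00 MPa.
A = πd²/4 = π×150²/4 = 17670 mm².
F_allow = σ_allow × A = 75.00×17670 = 1.325×10^6 N.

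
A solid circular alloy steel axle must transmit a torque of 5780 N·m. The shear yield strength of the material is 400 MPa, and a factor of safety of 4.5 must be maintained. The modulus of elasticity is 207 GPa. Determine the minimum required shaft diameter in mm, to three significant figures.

d = 69.2 mm

Allowable shear stress τ_allow = 400/4.5 = 88.89 MPa.
For a solid shaft τ = 16T/(πd³), so d³ = 16T/(π τ_allow) = 16×5780000/(π×88.89) = 331200 mm³.
d = (331200)^(1/3) = 69.19 mm.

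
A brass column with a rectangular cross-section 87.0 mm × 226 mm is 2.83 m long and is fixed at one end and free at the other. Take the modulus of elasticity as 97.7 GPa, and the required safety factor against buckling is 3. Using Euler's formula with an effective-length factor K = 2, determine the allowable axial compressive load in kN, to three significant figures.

P_allow = 124 kN

Buckling occurs about the weak axis: I_min = h·b³/12 = 226×87.0³/12 = 1.240×10^7 mm⁴ (b = 87.0 mm is the smaller dimension).
Effective length L_e = KL = 2×2.83 m = 5660 mm.
Euler critical load P_cr = π²EI/L_e² = π²×97700×1.240×10^7/5660² = 373300 N.
P_allow = P_cr/n = 373300/3 = 124400 N.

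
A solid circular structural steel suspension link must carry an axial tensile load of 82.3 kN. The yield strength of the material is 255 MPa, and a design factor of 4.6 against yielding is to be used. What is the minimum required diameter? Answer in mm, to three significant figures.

Allowable stress σ_allow = 255/4.6 = 55.43 MPa.
Required area A = F/σ_allow = 82300/55.43 = 1485 mm².
A = πd²/4 → d = √(4A/π) = 43.48 mm.

d = 43.5 mm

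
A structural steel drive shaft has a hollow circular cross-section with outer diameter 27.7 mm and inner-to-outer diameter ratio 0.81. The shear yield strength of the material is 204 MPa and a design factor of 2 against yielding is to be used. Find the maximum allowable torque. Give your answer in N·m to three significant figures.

τ_allow = 204/2 = 102.0 MPa.
For a hollow shaft T_allow = τ_allow·πd_o³(1−k⁴)/16 with 1−k⁴ = 0.5695, so πd_o³(1−k⁴)/16 = 2377 mm³.
T_allow = 102.0×2377 = 242400 N·mm = 242.4 N·m.

T_allow = 242 N·m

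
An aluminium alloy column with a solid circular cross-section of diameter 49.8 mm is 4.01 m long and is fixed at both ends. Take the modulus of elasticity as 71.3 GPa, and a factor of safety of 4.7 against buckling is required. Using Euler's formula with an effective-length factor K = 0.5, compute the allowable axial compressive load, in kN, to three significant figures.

P_allow = 11.2 kN

I = πd⁴/64 = π×49.8⁴/64 = 301900 mm⁴.
Effective length L_e = KL = 0.5×4.01 m = 2005 mm.
Euler critical load P_cr = π²EI/L_e² = π²×71300×301900/2005² = 52850 N.
P_allow = P_cr/n = 52850/4.7 = 11240 N.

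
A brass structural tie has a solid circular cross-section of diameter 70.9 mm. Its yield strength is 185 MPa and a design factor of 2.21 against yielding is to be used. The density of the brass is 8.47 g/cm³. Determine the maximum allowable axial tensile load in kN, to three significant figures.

σ_allow = 185/2.21 = 83.71 MPa.
A = πd²/4 = π×70.9²/4 = 3948 mm².
F_allow = σ_allow × A = 83.71×3948 = 330500 N.

F_allow = 330 kN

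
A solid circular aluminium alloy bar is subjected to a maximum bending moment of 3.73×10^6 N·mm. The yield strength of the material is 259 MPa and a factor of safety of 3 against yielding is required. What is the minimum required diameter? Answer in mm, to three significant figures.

σ_allow = 259/3 = 86.33 MPa.
For a solid circular section σ = 32M/(πd³), so d³ = 32M/(π σ_allow) = 32×3730000/(π×86.33) = 440100 mm³.
d = 76.06 mm.

d = 76.1 mm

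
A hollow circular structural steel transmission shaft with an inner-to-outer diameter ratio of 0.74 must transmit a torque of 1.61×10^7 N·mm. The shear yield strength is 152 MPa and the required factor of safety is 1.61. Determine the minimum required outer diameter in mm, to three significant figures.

τ_allow = 152/1.61 = 94.41 MPa.
For a hollow shaft τ = 16T/[πd_o³(1−k⁴)] with k = 0.74, so 1−k⁴ = 0.7001.
d_o³ = 16T/[π τ_allow (1−k⁴)] = 16×1.6100×10^7/(π×94.41×0.7001) = 1.241×10^6 mm³.
d_o = 107.4 mm.

d_o = 107 mm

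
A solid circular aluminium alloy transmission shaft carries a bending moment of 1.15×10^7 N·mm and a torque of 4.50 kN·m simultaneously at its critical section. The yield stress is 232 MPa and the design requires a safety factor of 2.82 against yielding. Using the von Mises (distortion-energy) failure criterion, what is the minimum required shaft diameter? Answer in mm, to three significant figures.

d = 115 mm

σ_allow = σ_y/n = 232/2.82 = 82.27 MPa.
For a solid shaft σ_b = 32M/(πd³) and τ = 16T/(πd³), so the von Mises stress is σ' = (16/πd³)·√(4M²+3T²).
√(4M²+3T²) = √(4×(1.150×10^7)² + 3×(4.500×10^6)²) = 2.428×10^7 N·mm.
d³ = 16×2.428×10^7/(π×82.27) = 1.503×10^6 mm³.
d = 114.6 mm.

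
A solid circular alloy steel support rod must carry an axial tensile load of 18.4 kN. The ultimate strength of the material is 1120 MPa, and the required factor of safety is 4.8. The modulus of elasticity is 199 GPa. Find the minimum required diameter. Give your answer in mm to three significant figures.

Allowable stress σ_allow = 1120/4.8 = 233.3 MPa.
Required area A = F/σ_allow = 18400/233.3 = 78.86 mm².
A = πd²/4 → d = √(4A/π) = 10.02 mm.

d = 10.0 mm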